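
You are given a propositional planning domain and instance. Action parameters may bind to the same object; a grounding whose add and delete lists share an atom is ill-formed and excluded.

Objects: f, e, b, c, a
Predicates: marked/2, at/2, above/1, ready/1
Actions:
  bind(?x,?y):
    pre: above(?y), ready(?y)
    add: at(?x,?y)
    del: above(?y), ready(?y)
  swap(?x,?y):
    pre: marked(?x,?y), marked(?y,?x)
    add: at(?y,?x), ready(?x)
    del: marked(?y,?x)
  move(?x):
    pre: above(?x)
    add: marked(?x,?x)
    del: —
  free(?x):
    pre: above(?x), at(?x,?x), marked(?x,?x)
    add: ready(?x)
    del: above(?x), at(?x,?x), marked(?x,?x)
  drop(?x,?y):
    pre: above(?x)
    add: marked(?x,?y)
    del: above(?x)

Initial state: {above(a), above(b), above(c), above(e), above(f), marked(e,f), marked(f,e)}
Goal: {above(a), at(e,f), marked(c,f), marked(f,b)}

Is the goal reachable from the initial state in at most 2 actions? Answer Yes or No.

No

1. swap(f,e)  →  {above(a), above(b), above(c), above(e), above(f), at(e,f), marked(f,e), ready(f)}
2. drop(f,b)  →  {above(a), above(b), above(c), above(e), at(e,f), marked(f,b), marked(f,e), ready(f)}
3. drop(c,f)  →  {above(a), above(b), above(e), at(e,f), marked(c,f), marked(f,b), marked(f,e), ready(f)}
optimal plan length = 3; 3 > 2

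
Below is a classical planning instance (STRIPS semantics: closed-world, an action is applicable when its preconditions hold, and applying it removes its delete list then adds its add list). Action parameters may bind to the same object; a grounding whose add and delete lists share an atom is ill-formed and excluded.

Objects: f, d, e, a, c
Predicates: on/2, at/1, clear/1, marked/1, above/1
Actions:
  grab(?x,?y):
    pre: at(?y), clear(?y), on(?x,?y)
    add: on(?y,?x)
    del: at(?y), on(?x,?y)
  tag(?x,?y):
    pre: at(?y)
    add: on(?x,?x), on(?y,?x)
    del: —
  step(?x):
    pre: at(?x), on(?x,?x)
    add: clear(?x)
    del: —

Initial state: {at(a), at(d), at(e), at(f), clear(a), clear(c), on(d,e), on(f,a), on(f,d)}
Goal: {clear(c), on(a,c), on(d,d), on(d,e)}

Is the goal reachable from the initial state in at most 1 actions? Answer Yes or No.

No

1. tag(d,f)  →  {at(a), at(d), at(e), at(f), clear(a), clear(c), on(d,d), on(d,e), on(f,a), on(f,d)}
2. tag(c,a)  →  {at(a), at(d), at(e), at(f), clear(a), clear(c), on(a,c), on(c,c), on(d,d), on(d,e), on(f,a), on(f,d)}
optimal plan length = 2; 2 > 1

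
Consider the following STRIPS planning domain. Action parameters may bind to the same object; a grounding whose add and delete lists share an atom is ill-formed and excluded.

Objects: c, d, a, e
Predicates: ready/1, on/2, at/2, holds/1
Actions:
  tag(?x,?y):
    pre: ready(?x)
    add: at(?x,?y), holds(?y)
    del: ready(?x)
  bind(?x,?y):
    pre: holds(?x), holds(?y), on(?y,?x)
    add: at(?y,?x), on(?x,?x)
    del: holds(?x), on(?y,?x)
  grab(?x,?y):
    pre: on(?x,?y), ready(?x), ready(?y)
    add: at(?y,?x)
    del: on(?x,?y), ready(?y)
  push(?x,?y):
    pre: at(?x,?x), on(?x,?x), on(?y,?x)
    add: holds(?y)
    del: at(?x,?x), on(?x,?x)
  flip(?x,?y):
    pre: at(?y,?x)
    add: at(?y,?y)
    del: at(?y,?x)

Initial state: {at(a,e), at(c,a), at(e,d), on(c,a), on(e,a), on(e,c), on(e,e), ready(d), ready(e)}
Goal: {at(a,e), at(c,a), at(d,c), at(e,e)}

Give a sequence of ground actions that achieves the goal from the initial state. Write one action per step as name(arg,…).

tag(d,c); tag(e,e)

1. tag(d,c)  →  {at(a,e), at(c,a), at(d,c), at(e,d), holds(c), on(c,a), on(e,a), on(e,c), on(e,e), ready(e)}
2. tag(e,e)  →  {at(a,e), at(c,a), at(d,c), at(e,d), at(e,e), holds(c), holds(e), on(c,a), on(e,a), on(e,c), on(e,e)}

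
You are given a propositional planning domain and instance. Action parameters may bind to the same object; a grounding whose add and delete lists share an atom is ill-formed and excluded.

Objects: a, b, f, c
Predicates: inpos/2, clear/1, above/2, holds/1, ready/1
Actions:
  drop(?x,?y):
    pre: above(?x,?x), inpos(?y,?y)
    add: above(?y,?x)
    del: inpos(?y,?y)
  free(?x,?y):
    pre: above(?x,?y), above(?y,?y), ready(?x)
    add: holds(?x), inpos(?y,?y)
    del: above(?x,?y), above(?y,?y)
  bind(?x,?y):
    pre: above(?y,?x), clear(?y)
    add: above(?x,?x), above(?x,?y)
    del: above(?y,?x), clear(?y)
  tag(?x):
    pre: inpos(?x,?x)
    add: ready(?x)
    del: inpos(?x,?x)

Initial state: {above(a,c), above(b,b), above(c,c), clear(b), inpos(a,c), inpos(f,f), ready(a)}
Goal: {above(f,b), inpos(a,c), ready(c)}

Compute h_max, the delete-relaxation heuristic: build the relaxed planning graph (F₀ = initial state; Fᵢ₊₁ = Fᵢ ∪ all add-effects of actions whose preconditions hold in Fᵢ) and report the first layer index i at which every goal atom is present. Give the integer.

2

F0 = init (7 atoms)
F1 = F0 ∪ {above(f,b), above(f,c), holds(a), inpos(c,c), ready(f)}  (12 atoms)
F2 = F1 ∪ {above(c,b), holds(f), inpos(b,b), ready(c)}  (16 atoms)
goal ⊆ F2  ⇒  h_max = 2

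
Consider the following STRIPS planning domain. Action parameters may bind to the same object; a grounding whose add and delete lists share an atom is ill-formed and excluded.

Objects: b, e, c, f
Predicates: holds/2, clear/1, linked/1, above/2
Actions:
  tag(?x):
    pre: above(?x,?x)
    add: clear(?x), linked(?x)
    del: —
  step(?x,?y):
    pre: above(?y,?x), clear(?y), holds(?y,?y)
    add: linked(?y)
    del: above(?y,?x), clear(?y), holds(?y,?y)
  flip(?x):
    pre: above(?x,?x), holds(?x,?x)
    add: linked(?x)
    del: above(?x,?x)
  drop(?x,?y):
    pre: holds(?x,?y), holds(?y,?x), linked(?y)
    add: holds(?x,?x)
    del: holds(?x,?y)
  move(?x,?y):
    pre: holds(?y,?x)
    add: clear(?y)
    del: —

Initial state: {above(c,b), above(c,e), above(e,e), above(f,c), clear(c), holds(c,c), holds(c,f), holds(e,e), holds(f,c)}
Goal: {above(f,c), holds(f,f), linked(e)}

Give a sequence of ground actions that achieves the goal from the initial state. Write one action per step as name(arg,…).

tag(e); step(b,c); drop(f,c)

1. tag(e)  →  {above(c,b), above(c,e), above(e,e), above(f,c), clear(c), clear(e), holds(c,c), holds(c,f), holds(e,e), holds(f,c), linked(e)}
2. step(b,c)  →  {above(c,e), above(e,e), above(f,c), clear(e), holds(c,f), holds(e,e), holds(f,c), linked(c), linked(e)}
3. drop(f,c)  →  {above(c,e), above(e,e), above(f,c), clear(e), holds(c,f), holds(e,e), holds(f,f), linked(c), linked(e)}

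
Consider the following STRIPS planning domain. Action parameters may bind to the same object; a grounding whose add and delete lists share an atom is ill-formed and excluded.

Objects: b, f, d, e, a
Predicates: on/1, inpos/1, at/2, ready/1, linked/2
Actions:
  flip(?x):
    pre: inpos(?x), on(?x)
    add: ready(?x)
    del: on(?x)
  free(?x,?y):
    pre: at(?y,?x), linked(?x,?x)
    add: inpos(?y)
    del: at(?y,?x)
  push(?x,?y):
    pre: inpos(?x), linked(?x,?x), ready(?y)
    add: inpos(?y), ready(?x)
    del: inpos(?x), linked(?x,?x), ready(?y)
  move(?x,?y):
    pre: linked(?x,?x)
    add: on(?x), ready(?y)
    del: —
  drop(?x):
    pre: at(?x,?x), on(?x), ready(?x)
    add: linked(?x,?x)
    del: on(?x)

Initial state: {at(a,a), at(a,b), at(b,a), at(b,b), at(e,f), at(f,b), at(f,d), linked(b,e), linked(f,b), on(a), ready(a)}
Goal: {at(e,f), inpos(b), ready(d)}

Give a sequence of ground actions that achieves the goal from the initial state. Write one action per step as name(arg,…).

1. drop(a)  →  {at(a,a), at(a,b), at(b,a), at(b,b), at(e,f), at(f,b), at(f,d), linked(a,a), linked(b,e), linked(f,b), ready(a)}
2. free(a,b)  →  {at(a,a), at(a,b), at(b,b), at(e,f), at(f,b), at(f,d), inpos(b), linked(a,a), linked(b,e), linked(f,b), ready(a)}
3. move(a,d)  →  {at(a,a), at(a,b), at(b,b), at(e,f), at(f,b), at(f,d), inpos(b), linked(a,a), linked(b,e), linked(f,b), on(a), ready(a), ready(d)}

drop(a); free(a,b); move(a,d)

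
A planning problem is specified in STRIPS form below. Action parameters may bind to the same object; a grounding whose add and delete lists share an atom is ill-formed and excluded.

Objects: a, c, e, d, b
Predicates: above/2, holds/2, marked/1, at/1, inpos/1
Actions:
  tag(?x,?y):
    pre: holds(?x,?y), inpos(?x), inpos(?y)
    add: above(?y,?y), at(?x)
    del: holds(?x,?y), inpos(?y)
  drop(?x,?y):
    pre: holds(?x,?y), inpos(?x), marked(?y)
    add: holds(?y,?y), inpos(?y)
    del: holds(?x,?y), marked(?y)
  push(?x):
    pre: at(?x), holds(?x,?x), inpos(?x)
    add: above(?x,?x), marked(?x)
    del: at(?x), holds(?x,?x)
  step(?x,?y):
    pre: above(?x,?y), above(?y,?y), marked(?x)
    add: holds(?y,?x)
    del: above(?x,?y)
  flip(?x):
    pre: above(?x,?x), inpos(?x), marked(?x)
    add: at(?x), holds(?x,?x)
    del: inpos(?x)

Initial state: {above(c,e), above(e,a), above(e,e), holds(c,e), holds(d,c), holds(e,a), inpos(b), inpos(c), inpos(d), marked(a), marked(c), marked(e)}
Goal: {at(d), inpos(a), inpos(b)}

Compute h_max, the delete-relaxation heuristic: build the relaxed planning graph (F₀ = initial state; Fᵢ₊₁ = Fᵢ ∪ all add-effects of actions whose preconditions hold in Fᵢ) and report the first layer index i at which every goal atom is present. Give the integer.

F0 = init (12 atoms)
F1 = F0 ∪ {above(c,c), at(d), holds(c,c), holds(e,c), holds(e,e), inpos(e)}  (18 atoms)
F2 = F1 ∪ {at(c), at(e), holds(a,a), inpos(a)}  (22 atoms)
goal ⊆ F2  ⇒  h_max = 2

2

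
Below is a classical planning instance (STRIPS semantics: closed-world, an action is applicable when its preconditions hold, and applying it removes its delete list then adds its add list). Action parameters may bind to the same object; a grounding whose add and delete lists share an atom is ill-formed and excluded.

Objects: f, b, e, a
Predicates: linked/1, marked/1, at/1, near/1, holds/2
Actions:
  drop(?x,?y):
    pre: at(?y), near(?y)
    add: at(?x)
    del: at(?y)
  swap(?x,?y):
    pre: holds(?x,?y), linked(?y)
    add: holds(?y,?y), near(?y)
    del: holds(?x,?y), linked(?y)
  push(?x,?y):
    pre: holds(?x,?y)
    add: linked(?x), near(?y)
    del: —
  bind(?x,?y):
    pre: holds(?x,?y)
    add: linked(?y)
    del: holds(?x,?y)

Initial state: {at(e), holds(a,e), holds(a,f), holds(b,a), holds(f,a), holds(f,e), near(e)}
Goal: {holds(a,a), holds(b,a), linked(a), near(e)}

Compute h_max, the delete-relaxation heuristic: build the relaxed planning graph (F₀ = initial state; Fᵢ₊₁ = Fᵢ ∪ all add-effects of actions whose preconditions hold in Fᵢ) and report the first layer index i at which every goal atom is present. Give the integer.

2

F0 = init (7 atoms)
F1 = F0 ∪ {at(a), at(b), at(f), linked(a), linked(b), linked(e), linked(f), near(a), near(f)}  (16 atoms)
F2 = F1 ∪ {holds(a,a), holds(e,e), holds(f,f)}  (19 atoms)
goal ⊆ F2  ⇒  h_max = 2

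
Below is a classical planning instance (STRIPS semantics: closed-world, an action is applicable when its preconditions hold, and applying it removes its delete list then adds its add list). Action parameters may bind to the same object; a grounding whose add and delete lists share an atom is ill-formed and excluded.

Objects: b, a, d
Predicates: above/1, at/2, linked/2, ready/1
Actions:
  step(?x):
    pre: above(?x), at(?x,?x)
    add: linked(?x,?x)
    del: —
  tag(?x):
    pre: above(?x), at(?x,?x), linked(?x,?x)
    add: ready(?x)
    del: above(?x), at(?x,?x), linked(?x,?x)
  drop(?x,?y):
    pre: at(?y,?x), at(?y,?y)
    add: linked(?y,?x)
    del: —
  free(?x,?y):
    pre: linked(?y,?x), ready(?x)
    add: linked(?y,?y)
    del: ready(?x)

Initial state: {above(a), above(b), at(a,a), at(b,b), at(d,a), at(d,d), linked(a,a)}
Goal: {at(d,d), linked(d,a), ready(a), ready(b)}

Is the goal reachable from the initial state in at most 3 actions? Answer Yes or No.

1. step(b)  →  {above(a), above(b), at(a,a), at(b,b), at(d,a), at(d,d), linked(a,a), linked(b,b)}
2. tag(b)  →  {above(a), at(a,a), at(d,a), at(d,d), linked(a,a), ready(b)}
3. tag(a)  →  {at(d,a), at(d,d), ready(a), ready(b)}
4. drop(a,d)  →  {at(d,a), at(d,d), linked(d,a), ready(a), ready(b)}
optimal plan length = 4; 4 > 3

No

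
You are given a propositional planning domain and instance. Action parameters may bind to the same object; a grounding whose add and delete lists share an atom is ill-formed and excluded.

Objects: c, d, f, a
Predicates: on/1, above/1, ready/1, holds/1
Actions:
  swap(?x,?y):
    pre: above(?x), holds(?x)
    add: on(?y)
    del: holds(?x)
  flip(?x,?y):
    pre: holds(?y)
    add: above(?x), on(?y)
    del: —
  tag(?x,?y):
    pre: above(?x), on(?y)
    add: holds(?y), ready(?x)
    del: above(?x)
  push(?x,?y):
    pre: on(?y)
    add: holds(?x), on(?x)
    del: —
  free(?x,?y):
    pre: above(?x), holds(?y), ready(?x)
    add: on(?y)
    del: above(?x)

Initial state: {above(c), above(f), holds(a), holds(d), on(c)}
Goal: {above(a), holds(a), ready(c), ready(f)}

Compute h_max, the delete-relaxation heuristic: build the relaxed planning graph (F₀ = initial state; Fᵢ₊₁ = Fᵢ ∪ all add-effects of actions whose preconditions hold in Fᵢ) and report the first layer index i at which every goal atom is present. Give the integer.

1

F0 = init (5 atoms)
F1 = F0 ∪ {above(a), above(d), holds(c), holds(f), on(a), on(d), on(f), ready(c), ready(f)}  (14 atoms)
goal ⊆ F1  ⇒  h_max = 1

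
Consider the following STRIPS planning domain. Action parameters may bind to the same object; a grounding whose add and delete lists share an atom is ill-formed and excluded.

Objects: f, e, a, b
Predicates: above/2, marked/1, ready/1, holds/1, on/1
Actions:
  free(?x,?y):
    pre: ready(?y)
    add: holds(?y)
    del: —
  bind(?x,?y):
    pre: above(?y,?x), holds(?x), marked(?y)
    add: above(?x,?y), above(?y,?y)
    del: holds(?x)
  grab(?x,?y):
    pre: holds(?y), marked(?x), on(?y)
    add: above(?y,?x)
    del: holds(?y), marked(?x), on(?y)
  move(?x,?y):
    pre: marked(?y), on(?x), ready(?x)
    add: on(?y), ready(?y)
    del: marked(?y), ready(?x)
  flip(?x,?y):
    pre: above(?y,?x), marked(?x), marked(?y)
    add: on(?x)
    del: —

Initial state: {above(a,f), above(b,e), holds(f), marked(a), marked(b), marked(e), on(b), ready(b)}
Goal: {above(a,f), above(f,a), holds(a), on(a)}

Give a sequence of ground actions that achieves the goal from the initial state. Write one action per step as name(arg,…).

bind(f,a); move(b,a); free(f,a)

1. bind(f,a)  →  {above(a,a), above(a,f), above(b,e), above(f,a), marked(a), marked(b), marked(e), on(b), ready(b)}
2. move(b,a)  →  {above(a,a), above(a,f), above(b,e), above(f,a), marked(b), marked(e), on(a), on(b), ready(a)}
3. free(f,a)  →  {above(a,a), above(a,f), above(b,e), above(f,a), holds(a), marked(b), marked(e), on(a), on(b), ready(a)}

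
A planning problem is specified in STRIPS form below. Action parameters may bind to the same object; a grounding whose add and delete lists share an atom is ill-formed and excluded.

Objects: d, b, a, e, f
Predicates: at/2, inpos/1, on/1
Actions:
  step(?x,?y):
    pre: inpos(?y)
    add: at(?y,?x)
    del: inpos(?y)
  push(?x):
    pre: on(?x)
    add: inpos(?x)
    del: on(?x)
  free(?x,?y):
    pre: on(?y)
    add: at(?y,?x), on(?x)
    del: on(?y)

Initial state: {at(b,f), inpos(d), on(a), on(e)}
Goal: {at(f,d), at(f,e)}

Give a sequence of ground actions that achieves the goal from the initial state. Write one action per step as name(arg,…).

1. free(f,a)  →  {at(a,f), at(b,f), inpos(d), on(e), on(f)}
2. free(d,f)  →  {at(a,f), at(b,f), at(f,d), inpos(d), on(d), on(e)}
3. free(f,d)  →  {at(a,f), at(b,f), at(d,f), at(f,d), inpos(d), on(e), on(f)}
4. free(e,f)  →  {at(a,f), at(b,f), at(d,f), at(f,d), at(f,e), inpos(d), on(e)}

free(f,a); free(d,f); free(f,d); free(e,f)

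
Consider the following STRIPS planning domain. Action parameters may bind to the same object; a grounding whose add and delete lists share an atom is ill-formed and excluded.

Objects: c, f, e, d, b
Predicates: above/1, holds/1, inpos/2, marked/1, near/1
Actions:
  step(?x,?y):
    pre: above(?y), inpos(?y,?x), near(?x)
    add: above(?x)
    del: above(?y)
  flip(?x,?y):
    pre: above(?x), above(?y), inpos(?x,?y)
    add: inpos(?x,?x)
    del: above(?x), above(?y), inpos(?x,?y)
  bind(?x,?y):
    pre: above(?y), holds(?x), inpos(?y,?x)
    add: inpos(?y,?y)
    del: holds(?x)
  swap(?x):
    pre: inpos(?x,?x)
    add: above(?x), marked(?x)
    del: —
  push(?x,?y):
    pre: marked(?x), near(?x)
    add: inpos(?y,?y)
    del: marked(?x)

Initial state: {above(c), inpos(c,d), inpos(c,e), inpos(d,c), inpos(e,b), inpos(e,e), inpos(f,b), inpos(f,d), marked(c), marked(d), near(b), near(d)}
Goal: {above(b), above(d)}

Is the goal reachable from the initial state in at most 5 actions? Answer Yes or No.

Yes

1. step(d,c)  →  {above(d), inpos(c,d), inpos(c,e), inpos(d,c), inpos(e,b), inpos(e,e), inpos(f,b), inpos(f,d), marked(c), marked(d), near(b), near(d)}
2. swap(e)  →  {above(d), above(e), inpos(c,d), inpos(c,e), inpos(d,c), inpos(e,b), inpos(e,e), inpos(f,b), inpos(f,d), marked(c), marked(d), marked(e), near(b), near(d)}
3. step(b,e)  →  {above(b), above(d), inpos(c,d), inpos(c,e), inpos(d,c), inpos(e,b), inpos(e,e), inpos(f,b), inpos(f,d), marked(c), marked(d), marked(e), near(b), near(d)}
optimal plan length = 3; 3 ≤ 5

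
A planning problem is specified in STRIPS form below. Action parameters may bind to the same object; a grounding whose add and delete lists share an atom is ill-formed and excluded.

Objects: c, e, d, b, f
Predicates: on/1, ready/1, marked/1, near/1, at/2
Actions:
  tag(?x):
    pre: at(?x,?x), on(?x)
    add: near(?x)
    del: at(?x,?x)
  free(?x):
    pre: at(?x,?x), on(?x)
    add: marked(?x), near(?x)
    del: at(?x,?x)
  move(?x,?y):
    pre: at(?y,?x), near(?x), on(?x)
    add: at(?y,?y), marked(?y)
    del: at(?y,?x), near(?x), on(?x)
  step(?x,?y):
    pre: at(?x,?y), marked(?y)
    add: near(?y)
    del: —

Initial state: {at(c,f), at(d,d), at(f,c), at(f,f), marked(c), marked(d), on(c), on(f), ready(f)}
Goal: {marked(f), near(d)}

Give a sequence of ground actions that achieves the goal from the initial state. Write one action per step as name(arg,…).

free(f); step(d,d)

1. free(f)  →  {at(c,f), at(d,d), at(f,c), marked(c), marked(d), marked(f), near(f), on(c), on(f), ready(f)}
2. step(d,d)  →  {at(c,f), at(d,d), at(f,c), marked(c), marked(d), marked(f), near(d), near(f), on(c), on(f), ready(f)}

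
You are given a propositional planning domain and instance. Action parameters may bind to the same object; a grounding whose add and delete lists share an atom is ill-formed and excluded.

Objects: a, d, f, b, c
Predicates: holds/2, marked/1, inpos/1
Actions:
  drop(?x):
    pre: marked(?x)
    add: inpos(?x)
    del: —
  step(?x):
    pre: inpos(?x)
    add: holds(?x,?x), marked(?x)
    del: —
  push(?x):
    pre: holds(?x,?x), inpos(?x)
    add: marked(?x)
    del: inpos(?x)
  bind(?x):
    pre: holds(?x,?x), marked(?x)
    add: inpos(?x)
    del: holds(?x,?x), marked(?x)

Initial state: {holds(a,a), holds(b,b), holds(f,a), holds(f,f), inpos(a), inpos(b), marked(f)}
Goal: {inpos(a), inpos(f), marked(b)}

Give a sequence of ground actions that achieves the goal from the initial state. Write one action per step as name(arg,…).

1. drop(f)  →  {holds(a,a), holds(b,b), holds(f,a), holds(f,f), inpos(a), inpos(b), inpos(f), marked(f)}
2. step(b)  →  {holds(a,a), holds(b,b), holds(f,a), holds(f,f), inpos(a), inpos(b), inpos(f), marked(b), marked(f)}

drop(f); step(b)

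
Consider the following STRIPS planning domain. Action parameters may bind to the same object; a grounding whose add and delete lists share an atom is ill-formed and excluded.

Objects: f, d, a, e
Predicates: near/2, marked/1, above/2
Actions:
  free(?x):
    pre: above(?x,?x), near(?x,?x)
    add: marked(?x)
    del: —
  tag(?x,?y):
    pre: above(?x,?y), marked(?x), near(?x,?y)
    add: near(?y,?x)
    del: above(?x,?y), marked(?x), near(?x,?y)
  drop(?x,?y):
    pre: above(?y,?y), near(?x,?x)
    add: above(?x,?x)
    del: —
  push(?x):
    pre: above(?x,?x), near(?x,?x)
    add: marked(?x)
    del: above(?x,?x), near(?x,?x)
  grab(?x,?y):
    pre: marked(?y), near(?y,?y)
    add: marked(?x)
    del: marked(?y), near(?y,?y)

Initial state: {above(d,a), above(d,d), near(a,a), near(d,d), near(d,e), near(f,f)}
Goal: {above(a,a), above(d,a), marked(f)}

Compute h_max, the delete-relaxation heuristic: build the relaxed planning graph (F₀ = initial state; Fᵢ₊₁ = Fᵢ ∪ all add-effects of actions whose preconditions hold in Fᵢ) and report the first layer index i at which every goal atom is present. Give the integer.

F0 = init (6 atoms)
F1 = F0 ∪ {above(a,a), above(f,f), marked(d)}  (9 atoms)
F2 = F1 ∪ {marked(a), marked(e), marked(f)}  (12 atoms)
goal ⊆ F2  ⇒  h_max = 2

2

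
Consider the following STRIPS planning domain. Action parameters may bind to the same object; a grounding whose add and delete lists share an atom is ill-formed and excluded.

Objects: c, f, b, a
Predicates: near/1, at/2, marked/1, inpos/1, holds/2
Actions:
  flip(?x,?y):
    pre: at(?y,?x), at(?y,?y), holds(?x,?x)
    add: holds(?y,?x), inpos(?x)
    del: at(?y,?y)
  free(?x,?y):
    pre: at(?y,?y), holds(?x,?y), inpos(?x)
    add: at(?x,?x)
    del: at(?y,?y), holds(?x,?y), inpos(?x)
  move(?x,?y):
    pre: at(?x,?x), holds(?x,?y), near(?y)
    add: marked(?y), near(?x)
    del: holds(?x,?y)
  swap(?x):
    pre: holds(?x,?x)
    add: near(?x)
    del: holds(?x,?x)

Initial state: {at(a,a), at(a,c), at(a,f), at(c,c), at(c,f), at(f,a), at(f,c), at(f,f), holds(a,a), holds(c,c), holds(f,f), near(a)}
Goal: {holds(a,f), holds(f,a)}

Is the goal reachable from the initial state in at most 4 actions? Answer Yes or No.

1. flip(f,a)  →  {at(a,c), at(a,f), at(c,c), at(c,f), at(f,a), at(f,c), at(f,f), holds(a,a), holds(a,f), holds(c,c), holds(f,f), inpos(f), near(a)}
2. flip(a,f)  →  {at(a,c), at(a,f), at(c,c), at(c,f), at(f,a), at(f,c), holds(a,a), holds(a,f), holds(c,c), holds(f,a), holds(f,f), inpos(a), inpos(f), near(a)}
optimal plan length = 2; 2 ≤ 4

Yes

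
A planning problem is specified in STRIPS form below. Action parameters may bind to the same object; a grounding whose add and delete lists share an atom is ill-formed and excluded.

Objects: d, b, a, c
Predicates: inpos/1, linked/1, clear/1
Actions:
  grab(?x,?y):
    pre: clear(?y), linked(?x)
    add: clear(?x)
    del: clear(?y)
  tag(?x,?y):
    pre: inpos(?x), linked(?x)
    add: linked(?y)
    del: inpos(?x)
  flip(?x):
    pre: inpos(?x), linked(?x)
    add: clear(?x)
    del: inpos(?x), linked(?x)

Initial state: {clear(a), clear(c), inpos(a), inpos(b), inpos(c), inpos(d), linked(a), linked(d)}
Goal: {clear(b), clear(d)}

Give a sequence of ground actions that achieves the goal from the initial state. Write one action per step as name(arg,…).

1. grab(d,a)  →  {clear(c), clear(d), inpos(a), inpos(b), inpos(c), inpos(d), linked(a), linked(d)}
2. tag(d,b)  →  {clear(c), clear(d), inpos(a), inpos(b), inpos(c), linked(a), linked(b), linked(d)}
3. grab(b,c)  →  {clear(b), clear(d), inpos(a), inpos(b), inpos(c), linked(a), linked(b), linked(d)}

grab(d,a); tag(d,b); grab(b,c)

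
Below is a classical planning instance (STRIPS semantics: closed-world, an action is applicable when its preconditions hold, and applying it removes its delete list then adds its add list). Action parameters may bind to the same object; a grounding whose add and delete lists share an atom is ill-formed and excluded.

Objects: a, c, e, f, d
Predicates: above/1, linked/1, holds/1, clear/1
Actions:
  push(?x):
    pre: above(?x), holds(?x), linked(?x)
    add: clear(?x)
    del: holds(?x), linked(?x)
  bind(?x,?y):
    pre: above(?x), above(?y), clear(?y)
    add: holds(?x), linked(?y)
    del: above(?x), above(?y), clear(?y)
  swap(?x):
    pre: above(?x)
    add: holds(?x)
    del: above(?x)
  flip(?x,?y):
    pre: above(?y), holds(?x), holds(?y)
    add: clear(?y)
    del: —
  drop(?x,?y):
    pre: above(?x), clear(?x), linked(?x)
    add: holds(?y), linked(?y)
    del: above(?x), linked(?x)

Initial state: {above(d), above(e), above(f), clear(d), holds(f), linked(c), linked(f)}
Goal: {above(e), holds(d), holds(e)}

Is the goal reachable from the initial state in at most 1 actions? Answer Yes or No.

1. bind(d,d)  →  {above(e), above(f), holds(d), holds(f), linked(c), linked(d), linked(f)}
2. flip(f,f)  →  {above(e), above(f), clear(f), holds(d), holds(f), linked(c), linked(d), linked(f)}
3. drop(f,e)  →  {above(e), clear(f), holds(d), holds(e), holds(f), linked(c), linked(d), linked(e)}
optimal plan length = 3; 3 > 1

No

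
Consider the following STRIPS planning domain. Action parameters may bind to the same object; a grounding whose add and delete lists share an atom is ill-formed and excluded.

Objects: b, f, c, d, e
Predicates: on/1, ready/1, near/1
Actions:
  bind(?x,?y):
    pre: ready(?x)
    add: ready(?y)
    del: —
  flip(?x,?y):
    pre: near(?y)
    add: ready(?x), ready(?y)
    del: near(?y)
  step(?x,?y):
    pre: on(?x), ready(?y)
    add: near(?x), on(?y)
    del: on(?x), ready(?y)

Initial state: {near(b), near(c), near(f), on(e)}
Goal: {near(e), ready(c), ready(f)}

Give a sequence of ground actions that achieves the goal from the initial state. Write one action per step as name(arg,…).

flip(b,b); flip(f,c); step(e,b)

1. flip(b,b)  →  {near(c), near(f), on(e), ready(b)}
2. flip(f,c)  →  {near(f), on(e), ready(b), ready(c), ready(f)}
3. step(e,b)  →  {near(e), near(f), on(b), ready(c), ready(f)}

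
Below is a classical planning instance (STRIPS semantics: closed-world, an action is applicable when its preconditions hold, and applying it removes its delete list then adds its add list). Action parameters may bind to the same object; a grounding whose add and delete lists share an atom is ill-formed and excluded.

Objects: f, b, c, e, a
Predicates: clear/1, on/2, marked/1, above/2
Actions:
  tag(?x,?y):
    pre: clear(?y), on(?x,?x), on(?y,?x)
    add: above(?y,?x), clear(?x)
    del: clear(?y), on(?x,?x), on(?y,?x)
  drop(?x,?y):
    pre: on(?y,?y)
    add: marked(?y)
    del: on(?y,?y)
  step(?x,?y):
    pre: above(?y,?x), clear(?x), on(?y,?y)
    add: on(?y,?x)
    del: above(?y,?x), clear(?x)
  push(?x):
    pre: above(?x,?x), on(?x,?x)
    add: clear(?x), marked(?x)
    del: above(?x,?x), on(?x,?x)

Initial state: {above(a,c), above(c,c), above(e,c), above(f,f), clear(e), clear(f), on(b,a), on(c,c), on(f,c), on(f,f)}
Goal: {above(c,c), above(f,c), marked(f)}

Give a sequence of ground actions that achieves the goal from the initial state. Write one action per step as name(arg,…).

1. tag(c,f)  →  {above(a,c), above(c,c), above(e,c), above(f,c), above(f,f), clear(c), clear(e), on(b,a), on(f,f)}
2. drop(f,f)  →  {above(a,c), above(c,c), above(e,c), above(f,c), above(f,f), clear(c), clear(e), marked(f), on(b,a)}

tag(c,f); drop(f,f)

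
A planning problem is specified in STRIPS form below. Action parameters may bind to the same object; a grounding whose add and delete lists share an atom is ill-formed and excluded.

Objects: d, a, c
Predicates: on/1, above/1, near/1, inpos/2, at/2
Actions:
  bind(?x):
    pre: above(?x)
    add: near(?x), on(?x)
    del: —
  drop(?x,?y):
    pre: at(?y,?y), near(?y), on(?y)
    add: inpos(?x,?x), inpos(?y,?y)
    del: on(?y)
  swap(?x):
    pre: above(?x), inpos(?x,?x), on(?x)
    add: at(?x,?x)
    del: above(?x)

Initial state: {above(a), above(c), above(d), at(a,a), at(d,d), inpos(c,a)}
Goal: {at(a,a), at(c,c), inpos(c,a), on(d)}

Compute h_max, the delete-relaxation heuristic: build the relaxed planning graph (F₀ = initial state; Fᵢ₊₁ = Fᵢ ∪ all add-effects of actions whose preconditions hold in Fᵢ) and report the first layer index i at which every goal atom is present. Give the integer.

F0 = init (6 atoms)
F1 = F0 ∪ {near(a), near(c), near(d), on(a), on(c), on(d)}  (12 atoms)
F2 = F1 ∪ {inpos(a,a), inpos(c,c), inpos(d,d)}  (15 atoms)
F3 = F2 ∪ {at(c,c)}  (16 atoms)
goal ⊆ F3  ⇒  h_max = 3

3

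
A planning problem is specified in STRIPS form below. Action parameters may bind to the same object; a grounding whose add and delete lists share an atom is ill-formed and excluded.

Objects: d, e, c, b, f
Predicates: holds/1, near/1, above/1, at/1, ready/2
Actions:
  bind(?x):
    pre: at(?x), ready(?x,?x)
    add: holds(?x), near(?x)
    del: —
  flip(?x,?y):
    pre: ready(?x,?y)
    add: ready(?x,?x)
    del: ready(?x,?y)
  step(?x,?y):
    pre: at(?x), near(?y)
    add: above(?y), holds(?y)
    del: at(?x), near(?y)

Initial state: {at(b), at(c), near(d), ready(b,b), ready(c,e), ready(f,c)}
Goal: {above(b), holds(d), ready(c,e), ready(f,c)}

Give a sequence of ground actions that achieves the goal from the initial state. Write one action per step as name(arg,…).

1. bind(b)  →  {at(b), at(c), holds(b), near(b), near(d), ready(b,b), ready(c,e), ready(f,c)}
2. step(c,d)  →  {above(d), at(b), holds(b), holds(d), near(b), ready(b,b), ready(c,e), ready(f,c)}
3. step(b,b)  →  {above(b), above(d), holds(b), holds(d), ready(b,b), ready(c,e), ready(f,c)}

bind(b); step(c,d); step(b,b)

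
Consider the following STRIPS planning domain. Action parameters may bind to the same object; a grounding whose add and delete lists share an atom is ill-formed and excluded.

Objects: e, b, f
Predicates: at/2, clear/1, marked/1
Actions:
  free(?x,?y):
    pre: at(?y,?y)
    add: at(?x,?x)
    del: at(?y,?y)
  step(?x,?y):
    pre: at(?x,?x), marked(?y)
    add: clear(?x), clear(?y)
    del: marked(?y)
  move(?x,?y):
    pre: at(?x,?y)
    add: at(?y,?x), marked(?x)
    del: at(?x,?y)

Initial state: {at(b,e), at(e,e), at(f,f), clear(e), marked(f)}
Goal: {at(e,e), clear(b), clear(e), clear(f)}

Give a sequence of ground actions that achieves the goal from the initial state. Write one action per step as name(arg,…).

1. free(b,f)  →  {at(b,b), at(b,e), at(e,e), clear(e), marked(f)}
2. step(b,f)  →  {at(b,b), at(b,e), at(e,e), clear(b), clear(e), clear(f)}

free(b,f); step(b,f)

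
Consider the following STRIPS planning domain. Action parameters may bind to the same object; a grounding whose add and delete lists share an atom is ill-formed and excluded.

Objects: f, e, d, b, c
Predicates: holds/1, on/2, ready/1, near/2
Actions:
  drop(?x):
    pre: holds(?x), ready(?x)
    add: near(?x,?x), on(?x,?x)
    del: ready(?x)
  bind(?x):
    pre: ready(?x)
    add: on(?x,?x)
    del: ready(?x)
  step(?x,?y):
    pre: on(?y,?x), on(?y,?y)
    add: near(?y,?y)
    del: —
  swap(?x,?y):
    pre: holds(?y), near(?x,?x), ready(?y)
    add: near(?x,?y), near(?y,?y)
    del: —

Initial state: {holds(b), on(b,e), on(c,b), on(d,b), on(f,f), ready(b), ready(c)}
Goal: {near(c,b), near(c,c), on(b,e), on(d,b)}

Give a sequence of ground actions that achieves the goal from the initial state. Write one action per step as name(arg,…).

bind(c); step(b,c); swap(c,b)

1. bind(c)  →  {holds(b), on(b,e), on(c,b), on(c,c), on(d,b), on(f,f), ready(b)}
2. step(b,c)  →  {holds(b), near(c,c), on(b,e), on(c,b), on(c,c), on(d,b), on(f,f), ready(b)}
3. swap(c,b)  →  {holds(b), near(b,b), near(c,b), near(c,c), on(b,e), on(c,b), on(c,c), on(d,b), on(f,f), ready(b)}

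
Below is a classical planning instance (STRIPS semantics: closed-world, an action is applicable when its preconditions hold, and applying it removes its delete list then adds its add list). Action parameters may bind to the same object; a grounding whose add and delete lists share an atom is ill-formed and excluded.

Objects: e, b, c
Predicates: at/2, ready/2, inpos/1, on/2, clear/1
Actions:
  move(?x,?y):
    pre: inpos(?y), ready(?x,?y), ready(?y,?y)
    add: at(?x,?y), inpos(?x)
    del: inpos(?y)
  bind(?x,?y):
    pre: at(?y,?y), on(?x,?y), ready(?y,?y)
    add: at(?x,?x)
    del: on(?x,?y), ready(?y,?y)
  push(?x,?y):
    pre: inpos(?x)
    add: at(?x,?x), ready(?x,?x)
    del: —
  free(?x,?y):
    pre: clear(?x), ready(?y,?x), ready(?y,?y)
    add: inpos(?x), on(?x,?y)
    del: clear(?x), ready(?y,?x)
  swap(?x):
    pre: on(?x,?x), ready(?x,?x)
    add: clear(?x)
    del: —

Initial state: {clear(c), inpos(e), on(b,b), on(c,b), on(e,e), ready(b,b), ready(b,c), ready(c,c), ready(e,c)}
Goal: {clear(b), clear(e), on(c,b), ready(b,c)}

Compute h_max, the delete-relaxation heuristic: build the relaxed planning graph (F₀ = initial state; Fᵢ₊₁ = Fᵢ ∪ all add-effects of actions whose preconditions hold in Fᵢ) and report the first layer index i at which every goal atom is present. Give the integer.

F0 = init (9 atoms)
F1 = F0 ∪ {at(e,e), clear(b), inpos(c), on(c,c), ready(e,e)}  (14 atoms)
F2 = F1 ∪ {at(b,c), at(c,c), at(e,c), clear(e), inpos(b), on(c,e)}  (20 atoms)
goal ⊆ F2  ⇒  h_max = 2

2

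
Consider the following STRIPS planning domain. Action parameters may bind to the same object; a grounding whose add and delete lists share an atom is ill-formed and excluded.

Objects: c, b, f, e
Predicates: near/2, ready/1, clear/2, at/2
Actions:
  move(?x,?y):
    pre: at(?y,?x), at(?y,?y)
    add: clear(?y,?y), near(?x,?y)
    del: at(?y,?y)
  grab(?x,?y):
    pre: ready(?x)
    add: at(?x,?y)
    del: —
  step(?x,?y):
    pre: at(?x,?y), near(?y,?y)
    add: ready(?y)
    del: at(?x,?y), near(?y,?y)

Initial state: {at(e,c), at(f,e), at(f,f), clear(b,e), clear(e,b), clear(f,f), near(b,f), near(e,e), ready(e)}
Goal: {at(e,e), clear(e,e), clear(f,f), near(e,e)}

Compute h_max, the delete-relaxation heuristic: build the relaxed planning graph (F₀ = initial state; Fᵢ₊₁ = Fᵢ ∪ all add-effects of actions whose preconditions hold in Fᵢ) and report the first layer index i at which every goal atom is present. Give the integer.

F0 = init (9 atoms)
F1 = F0 ∪ {at(e,b), at(e,e), at(e,f), near(e,f), near(f,f)}  (14 atoms)
F2 = F1 ∪ {clear(e,e), near(b,e), near(c,e), near(f,e), ready(f)}  (19 atoms)
goal ⊆ F2  ⇒  h_max = 2

2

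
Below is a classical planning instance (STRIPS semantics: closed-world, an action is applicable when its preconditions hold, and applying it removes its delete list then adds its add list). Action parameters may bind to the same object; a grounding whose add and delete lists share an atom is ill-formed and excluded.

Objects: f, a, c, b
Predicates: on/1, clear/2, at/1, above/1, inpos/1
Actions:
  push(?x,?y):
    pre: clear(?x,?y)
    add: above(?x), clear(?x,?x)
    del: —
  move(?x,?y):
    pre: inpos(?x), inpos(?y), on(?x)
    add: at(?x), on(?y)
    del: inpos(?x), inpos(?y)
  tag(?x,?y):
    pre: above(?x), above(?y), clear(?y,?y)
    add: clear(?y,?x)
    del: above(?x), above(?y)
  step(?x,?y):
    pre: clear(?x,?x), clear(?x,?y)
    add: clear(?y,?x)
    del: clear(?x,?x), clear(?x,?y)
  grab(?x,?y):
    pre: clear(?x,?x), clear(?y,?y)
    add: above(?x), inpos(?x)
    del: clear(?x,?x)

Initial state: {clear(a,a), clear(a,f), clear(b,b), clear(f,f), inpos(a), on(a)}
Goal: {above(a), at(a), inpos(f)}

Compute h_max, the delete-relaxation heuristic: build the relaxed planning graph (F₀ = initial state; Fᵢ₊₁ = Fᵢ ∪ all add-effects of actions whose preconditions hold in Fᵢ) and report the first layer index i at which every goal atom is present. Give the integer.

F0 = init (6 atoms)
F1 = F0 ∪ {above(a), above(b), above(f), at(a), clear(f,a), inpos(b), inpos(f)}  (13 atoms)
goal ⊆ F1  ⇒  h_max = 1

1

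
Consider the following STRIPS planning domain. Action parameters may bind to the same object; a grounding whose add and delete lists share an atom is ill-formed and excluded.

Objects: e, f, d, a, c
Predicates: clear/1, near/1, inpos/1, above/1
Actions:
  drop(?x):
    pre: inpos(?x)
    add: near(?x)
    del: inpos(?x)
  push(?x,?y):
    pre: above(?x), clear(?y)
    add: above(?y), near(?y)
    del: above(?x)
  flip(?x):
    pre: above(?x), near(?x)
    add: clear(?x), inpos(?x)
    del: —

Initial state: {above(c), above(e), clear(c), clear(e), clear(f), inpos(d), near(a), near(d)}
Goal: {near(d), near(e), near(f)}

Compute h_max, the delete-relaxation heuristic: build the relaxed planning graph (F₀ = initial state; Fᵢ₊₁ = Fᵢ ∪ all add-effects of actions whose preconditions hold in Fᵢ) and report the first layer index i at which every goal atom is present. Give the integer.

F0 = init (8 atoms)
F1 = F0 ∪ {above(f), near(c), near(e), near(f)}  (12 atoms)
goal ⊆ F1  ⇒  h_max = 1

1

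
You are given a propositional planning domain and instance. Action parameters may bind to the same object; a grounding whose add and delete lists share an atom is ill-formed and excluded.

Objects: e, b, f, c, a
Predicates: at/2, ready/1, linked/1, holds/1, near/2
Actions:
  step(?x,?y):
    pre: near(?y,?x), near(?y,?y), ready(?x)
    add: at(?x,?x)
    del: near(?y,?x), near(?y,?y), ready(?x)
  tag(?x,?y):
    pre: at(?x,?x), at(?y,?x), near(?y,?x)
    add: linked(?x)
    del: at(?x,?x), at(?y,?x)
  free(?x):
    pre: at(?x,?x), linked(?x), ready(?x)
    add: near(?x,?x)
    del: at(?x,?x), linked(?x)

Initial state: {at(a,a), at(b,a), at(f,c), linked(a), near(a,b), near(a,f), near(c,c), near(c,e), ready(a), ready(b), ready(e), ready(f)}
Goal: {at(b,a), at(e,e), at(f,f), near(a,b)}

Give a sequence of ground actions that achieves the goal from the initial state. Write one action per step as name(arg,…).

step(e,c); free(a); step(f,a)

1. step(e,c)  →  {at(a,a), at(b,a), at(e,e), at(f,c), linked(a), near(a,b), near(a,f), ready(a), ready(b), ready(f)}
2. free(a)  →  {at(b,a), at(e,e), at(f,c), near(a,a), near(a,b), near(a,f), ready(a), ready(b), ready(f)}
3. step(f,a)  →  {at(b,a), at(e,e), at(f,c), at(f,f), near(a,b), ready(a), ready(b)}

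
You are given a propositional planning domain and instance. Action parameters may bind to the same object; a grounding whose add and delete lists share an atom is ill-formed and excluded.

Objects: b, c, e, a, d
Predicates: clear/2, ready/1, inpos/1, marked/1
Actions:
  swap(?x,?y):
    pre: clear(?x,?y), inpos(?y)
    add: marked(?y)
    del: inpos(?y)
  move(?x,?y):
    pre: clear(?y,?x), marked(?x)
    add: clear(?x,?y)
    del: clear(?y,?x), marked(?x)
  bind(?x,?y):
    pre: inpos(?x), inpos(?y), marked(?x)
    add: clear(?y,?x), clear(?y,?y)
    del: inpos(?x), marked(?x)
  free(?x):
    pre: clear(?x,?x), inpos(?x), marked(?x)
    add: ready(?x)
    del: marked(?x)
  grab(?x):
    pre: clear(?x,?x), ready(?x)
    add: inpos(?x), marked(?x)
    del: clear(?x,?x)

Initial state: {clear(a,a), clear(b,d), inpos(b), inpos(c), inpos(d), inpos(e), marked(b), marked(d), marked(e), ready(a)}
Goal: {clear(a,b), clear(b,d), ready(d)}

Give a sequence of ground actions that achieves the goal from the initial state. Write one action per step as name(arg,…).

1. bind(e,d)  →  {clear(a,a), clear(b,d), clear(d,d), clear(d,e), inpos(b), inpos(c), inpos(d), marked(b), marked(d), ready(a)}
2. free(d)  →  {clear(a,a), clear(b,d), clear(d,d), clear(d,e), inpos(b), inpos(c), inpos(d), marked(b), ready(a), ready(d)}
3. grab(a)  →  {clear(b,d), clear(d,d), clear(d,e), inpos(a), inpos(b), inpos(c), inpos(d), marked(a), marked(b), ready(a), ready(d)}
4. bind(b,a)  →  {clear(a,a), clear(a,b), clear(b,d), clear(d,d), clear(d,e), inpos(a), inpos(c), inpos(d), marked(a), ready(a), ready(d)}

bind(e,d); free(d); grab(a); bind(b,a)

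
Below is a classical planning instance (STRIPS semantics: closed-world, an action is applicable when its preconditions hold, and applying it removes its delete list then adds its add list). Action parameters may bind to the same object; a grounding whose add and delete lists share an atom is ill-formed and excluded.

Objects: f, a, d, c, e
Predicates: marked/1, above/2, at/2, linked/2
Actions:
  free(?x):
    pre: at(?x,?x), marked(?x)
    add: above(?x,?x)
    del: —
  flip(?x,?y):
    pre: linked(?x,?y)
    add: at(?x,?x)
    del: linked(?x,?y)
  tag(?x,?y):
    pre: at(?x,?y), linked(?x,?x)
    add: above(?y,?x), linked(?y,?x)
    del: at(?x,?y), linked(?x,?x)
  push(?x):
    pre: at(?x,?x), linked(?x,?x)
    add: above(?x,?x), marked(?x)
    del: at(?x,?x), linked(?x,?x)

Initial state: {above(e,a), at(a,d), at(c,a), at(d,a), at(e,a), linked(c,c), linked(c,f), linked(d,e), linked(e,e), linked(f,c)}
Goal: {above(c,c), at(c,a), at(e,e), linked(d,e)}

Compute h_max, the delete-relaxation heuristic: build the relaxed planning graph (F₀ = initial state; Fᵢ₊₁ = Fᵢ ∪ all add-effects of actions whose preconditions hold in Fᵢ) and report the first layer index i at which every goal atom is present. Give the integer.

2

F0 = init (10 atoms)
F1 = F0 ∪ {above(a,c), above(a,e), at(c,c), at(d,d), at(e,e), at(f,f), linked(a,c), linked(a,e)}  (18 atoms)
F2 = F1 ∪ {above(c,c), above(e,e), at(a,a), marked(c), marked(e)}  (23 atoms)
goal ⊆ F2  ⇒  h_max = 2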